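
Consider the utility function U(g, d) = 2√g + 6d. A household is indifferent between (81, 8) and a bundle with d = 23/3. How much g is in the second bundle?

g = 100

U(81, 8) = 66.
Set U(g, 23/3) = 66 and solve.
With d = 23/3: 2√g = 66 − 6·23/3 = 20, so √g = 10 and g = 100.
Check: U(100, 23/3) = 66.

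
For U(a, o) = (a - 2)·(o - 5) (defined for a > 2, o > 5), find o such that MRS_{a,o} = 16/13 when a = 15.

MU_a = (o−5), MU_o = (a−2).
MRS = (o−5)/(a−2).
Substitute a = 15: MRS = (o − 5)/13. Setting this equal to 16/13 gives o − 5 = (16/13)·13 = 16, so o = 21.

o = 21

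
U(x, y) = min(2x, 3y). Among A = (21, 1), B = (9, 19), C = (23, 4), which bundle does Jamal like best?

Evaluate utility at each bundle:
U(A) = 3.
U(B) = 18.
U(C) = 12.
Highest utility is B, so B ≻ C ≻ A.

Bundle B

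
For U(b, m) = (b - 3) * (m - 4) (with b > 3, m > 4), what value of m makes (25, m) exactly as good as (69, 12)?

m = 28

U(69, 12) = 528.
Set U(25, m) = 528 and solve.
With b = 25: (25 − 3) = 22, so (m − 4) = 528/22 = 24.
So m = 4 + 24 = 28.
Check: U(25, 28) = 528.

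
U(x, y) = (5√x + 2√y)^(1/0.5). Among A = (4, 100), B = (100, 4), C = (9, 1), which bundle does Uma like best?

Evaluate utility at each bundle:
U(A) = 900.000.
U(B) = 2916.000.
U(C) = 289.000.
Highest utility is B, so B ≻ A ≻ C.

Bundle B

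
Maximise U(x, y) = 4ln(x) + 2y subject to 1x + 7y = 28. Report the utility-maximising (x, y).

MU_x = 4/x, MU_y = 2.
MRS = 4/x ÷ 2.
Tangency: set MRS = p_x/p_y = 1/7.
MRS depends only on x: 2/x = 1/7 ⇒ x* = 2/(1/7) = 14.
From the budget, 7·y = 28 − 1·14 = 14, so y* = 2.

x* = 14, y* = 2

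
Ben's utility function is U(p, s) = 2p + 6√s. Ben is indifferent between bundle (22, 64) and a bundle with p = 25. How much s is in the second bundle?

s = 49

U(22, 64) = 92.
Set U(25, s) = 92 and solve.
With p = 25: 6√s = 92 − 2·25 = 42, so √s = 7 and s = 49.
Check: U(25, 49) = 92.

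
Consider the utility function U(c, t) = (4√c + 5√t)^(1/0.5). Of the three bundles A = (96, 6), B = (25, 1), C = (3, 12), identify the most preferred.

Bundle A

Evaluate utility at each bundle:
U(A) = 2646.000.
U(B) = 625.000.
U(C) = 588.000.
Highest utility is A, so A ≻ B ≻ C.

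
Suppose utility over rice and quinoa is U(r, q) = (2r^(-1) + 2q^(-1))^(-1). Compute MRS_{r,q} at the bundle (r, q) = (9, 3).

MRS = 1/9

For CES with ρ = -1, MRS = (q/r)^2.
At (9, 3): MRS = 1/9.
The indifference curve has slope −1/9 at this bundle.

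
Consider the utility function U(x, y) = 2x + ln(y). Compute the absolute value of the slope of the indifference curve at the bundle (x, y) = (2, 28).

MU_x = 2, MU_y = 1/y.
MRS = 2 ÷ (1/y).
At (2, 28): MRS = 56.
That is, one extra unit of x is worth 56 units of y at the margin.

MRS = 56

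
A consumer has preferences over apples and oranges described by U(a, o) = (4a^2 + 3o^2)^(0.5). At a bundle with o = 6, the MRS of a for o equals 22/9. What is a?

For CES with ρ = 2, MRS = (4/3)·(o/a)^(-1).
Setting (4/3)·(6/a)^(-1) = 22/9 gives (6/a)^(-1) = 11/6, so 6/a = 6/11 and a = 11.

a = 11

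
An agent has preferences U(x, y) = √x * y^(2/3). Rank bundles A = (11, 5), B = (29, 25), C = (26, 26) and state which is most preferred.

Bundle B

Evaluate utility at each bundle:
U(A) = 9.698.
U(B) = 46.043.
U(C) = 44.751.
Highest utility is B, so B ≻ C ≻ A.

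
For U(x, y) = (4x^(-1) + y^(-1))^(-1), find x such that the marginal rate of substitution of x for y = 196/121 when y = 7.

x = 11

For CES with ρ = -1, MRS = (4/1)·(y/x)^2.
Setting (4/1)·(7/x)^2 = 196/121 gives (7/x)^2 = 49/121, so 7/x = 7/11 and x = 11.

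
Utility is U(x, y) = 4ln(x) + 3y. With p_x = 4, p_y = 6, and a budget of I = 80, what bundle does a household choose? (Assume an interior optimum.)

MU_x = 4/x, MU_y = 3.
MRS = 4/x ÷ 3.
Tangency: set MRS = p_x/p_y = 4/6 = 2/3.
MRS depends only on x: (4/3)/x = 2/3 ⇒ x* = (4/3)/(2/3) = 2.
From the budget, 6·y = 80 − 4·2 = 72, so y* = 12.

x* = 2, y* = 12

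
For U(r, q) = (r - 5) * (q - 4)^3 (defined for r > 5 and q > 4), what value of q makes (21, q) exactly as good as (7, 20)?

U(7, 20) = 8192.
Set U(21, q) = 8192 and solve.
With r = 21: (21 − 5) = 16, so (q − 4)^3 = 8192/16 = 512.
Taking the cube root (with q > 4): q − 4 = 8, so q = 12.
Check: U(21, 12) = 8192.

q = 12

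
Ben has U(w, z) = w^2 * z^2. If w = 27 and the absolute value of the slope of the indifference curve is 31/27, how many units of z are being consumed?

z = 31

MU_w = 2·w·z^2 and MU_z = 2·w^2·z.
MRS = MU_w/MU_z = z/w.
Substitute w = 27: MRS = z/27. Setting z/27 = 31/27 gives z = (31/27)·27 = 31.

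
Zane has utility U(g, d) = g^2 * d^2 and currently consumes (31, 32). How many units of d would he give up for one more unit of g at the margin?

MRS = 32/31

MU_g = 2·g·d^2 and MU_d = 2·g^2·d.
MRS = MU_g/MU_d = d/g.
At (31, 32): MRS = 32/31.
That is, one extra unit of g is worth 32/31 units of d at the margin.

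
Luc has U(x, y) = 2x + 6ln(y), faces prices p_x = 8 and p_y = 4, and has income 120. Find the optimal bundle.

MU_x = 2, MU_y = 6/y.
MRS = 2 ÷ (6/y).
Tangency: set MRS = p_x/p_y = 8/4 = 2.
MRS depends only on y: (1/3)·y = 2 ⇒ y* = 2/(1/3) = 6.
From the budget, 8·x = 120 − 4·6 = 96, so x* = 12.

x* = 12, y* = 6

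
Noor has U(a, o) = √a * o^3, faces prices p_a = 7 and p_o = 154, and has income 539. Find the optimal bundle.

MU_a = 0.5·a^(-0.5)·o^3 and MU_o = 3·√a·o^2.
MRS = MU_a/MU_o = (1/6)·o/a.
Tangency: set MRS = p_a/p_o = 7/154 = 1/22.
So (1/6)·o/a = 1/22, i.e. o = (3/11)·a.
Substitute into the budget 7·a + 154·o = 539: 49·a = 539, so a* = 11.
Then o* = (3/11)·11 = 3.

a* = 11, o* = 3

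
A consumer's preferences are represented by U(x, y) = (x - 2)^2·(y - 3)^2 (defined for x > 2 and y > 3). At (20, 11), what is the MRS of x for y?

MRS = 4/9

MU_x = 2·(x−2)·(y−3)^2, MU_y = 2·(x−2)^2·(y−3).
MRS = (y−3)/(x−2).
At (20, 11): MRS = 4/9.
That is, one extra unit of x is worth 4/9 units of y at the margin.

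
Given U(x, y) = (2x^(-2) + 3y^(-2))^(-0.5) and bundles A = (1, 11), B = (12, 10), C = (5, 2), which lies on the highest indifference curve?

Evaluate utility at each bundle:
U(A) = 0.703.
U(B) = 4.773.
U(C) = 1.098.
Highest utility is B, so B ≻ C ≻ A.

Bundle B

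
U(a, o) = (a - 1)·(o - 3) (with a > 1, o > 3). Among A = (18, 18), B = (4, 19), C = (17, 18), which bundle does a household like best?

Evaluate utility at each bundle:
U(A) = 255.
U(B) = 48.
U(C) = 240.
Highest utility is A, so A ≻ C ≻ B.

Bundle A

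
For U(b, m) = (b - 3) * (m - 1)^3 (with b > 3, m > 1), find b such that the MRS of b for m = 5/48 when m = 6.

b = 19

MU_b = (m−1)^3, MU_m = 3·(b−3)·(m−1)^2.
MRS = (1/3)·(m−1)/(b−3).
Substitute m = 6: MRS = (5/3)/(b − 3). Setting this equal to 5/48 gives b − 3 = (5/3)/(5/48) = 16, so b = 19.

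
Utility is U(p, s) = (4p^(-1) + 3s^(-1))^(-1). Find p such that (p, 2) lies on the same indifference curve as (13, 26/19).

p = 4

U depends on (p, s) only through S = 4p^(-1) + 3s^(-1), so equal utility means equal S. At (13, 26/19): S = 2.5.
With s = 2: 3·2^(-1) = 1.5, so 4p^(-1) = 2.5 − 1.5 = 1, i.e. p^(-1) = 0.25.
Hence p = 1/0.25 = 4.
Check: U(4, 2) = 0.4.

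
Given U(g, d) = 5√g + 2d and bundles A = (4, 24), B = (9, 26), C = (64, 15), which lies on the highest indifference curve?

Bundle C

Evaluate utility at each bundle:
U(A) = 58.000.
U(B) = 67.000.
U(C) = 70.000.
Highest utility is C, so C ≻ B ≻ A.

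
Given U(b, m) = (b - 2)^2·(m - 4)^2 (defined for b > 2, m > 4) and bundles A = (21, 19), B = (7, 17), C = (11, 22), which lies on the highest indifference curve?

Bundle A

Evaluate utility at each bundle:
U(A) = 81225.
U(B) = 4225.
U(C) = 26244.
Highest utility is A, so A ≻ C ≻ B.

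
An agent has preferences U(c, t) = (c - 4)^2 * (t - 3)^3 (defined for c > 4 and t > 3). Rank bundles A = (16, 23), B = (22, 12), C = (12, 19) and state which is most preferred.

Bundle A

Evaluate utility at each bundle:
U(A) = 1152000.
U(B) = 236196.
U(C) = 262144.
Highest utility is A, so A ≻ C ≻ B.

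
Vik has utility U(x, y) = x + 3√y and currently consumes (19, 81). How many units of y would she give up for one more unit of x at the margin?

MU_x = 1, MU_y = 3/(2√y).
MRS = 1 ÷ (3/(2√y)).
At (19, 81): MRS = 6.
That is, one extra unit of x is worth 6 units of y at the margin.

MRS = 6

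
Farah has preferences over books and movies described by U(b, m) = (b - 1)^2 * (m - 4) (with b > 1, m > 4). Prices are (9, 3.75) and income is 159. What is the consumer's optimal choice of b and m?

MU_b = 2·(b−1)·(m−4), MU_m = (b−1)^2.
MRS = (2/1)·(m−4)/(b−1).
Tangency: set MRS = p_b/p_m = 9/3.75 = 2.4.
So (2/1)·(m − 4)/(b − 1) = 2.4, i.e. (m − 4) = 1.2·(b − 1).
Rewrite the budget in excess-of-subsistence terms: 9·(b − 1) + 3.75·(m − 4) = 159 − 9·1 − 3.75·4 = 135.
Substituting, 13.5·(b − 1) = 135, so b − 1 = 10 and b* = 11.
Then m − 4 = 1.2·10 = 12, so m* = 16.

b* = 11, m* = 16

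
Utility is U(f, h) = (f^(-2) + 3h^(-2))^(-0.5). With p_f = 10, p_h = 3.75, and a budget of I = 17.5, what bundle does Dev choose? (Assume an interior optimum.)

For CES with ρ = -2, MRS = (1/3)·(h/f)^3.
Tangency: set MRS = p_f/p_h = 10/3.75 = 8/3.
So (h/f)^3 = 8; taking the cube root, h/f = 2, i.e. h = 2·f.
Substitute into the budget 10·f + 3.75·h = 17.5: 17.5·f = 17.5, so f* = 1 and h* = 2·1 = 2.

f* = 1, h* = 2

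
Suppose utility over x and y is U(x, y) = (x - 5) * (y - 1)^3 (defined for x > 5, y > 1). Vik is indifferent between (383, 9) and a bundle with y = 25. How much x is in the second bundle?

x = 19

U(383, 9) = 193536.
Set U(x, 25) = 193536 and solve.
With y = 25: (25 − 1)^3 = 13824, so (x − 5) = 193536/13824 = 14.
So x = 5 + 14 = 19.
Check: U(19, 25) = 193536.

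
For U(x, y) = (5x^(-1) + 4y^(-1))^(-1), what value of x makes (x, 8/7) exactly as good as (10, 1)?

x = 5

U depends on (x, y) only through S = 5x^(-1) + 4y^(-1), so equal utility means equal S. At (10, 1): S = 4.5.
With y = 8/7: 4·(8/7)^(-1) = 3.5, so 5x^(-1) = 4.5 − 3.5 = 1, i.e. x^(-1) = 0.2.
Hence x = 1/0.2 = 5.
Check: U(5, 8/7) = 0.2222.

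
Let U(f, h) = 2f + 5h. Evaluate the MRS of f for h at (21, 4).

MU_f = 2, MU_h = 5, so MRS = 2/5 = 0.4 at every bundle.
At (21, 4): MRS = 0.4.
So at (21, 4) the consumer would give up 0.4 units of h for one more unit of f.

MRS = 0.4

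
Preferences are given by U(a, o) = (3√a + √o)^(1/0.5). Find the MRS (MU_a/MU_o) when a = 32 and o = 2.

MRS = 0.75

For CES with ρ = 0.5, MRS = (3/1)·√(o/a).
At (32, 2): MRS = 0.75.
So at (32, 2) the consumer would give up 0.75 units of o for one more unit of a.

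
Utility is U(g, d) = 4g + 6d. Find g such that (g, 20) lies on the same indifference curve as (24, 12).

U(24, 12) = 168.
Set U(g, 20) = 168 and solve.
4g + 6·20 = 168 ⇒ 4g = 48 ⇒ g = 12.
Check: U(12, 20) = 168.

g = 12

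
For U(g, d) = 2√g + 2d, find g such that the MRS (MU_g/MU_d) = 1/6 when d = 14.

g = 9

MU_g = 2/(2√g), MU_d = 2.
MRS = 2/(2√g) ÷ 2.
MRS depends only on g: 0.5/√g = 1/6 ⇒ √g = 0.5/(1/6) = 3 ⇒ g = 9.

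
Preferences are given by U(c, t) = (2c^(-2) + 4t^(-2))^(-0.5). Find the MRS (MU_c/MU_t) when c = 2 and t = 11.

MRS = 1331/16

For CES with ρ = -2, MRS = (2/4)·(t/c)^3.
At (2, 11): MRS = 1331/16.
That is, one extra unit of c is worth 1331/16 units of t at the margin.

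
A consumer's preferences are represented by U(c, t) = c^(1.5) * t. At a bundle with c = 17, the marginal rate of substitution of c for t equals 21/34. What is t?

t = 7

MU_c = 1.5·√c·t and MU_t = c^(1.5).
MRS = MU_c/MU_t = (1.5)·t/c.
Substitute c = 17: MRS = t/(34/3). Setting t/(34/3) = 21/34 gives t = (21/34)·(34/3) = 7.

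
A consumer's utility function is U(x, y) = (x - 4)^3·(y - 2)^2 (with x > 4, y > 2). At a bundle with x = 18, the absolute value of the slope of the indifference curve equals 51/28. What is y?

y = 19

MU_x = 3·(x−4)^2·(y−2)^2, MU_y = 2·(x−4)^3·(y−2).
MRS = (3/2)·(y−2)/(x−4).
Substitute x = 18: MRS = (y − 2)/(28/3). Setting this equal to 51/28 gives y − 2 = (51/28)·(28/3) = 17, so y = 19.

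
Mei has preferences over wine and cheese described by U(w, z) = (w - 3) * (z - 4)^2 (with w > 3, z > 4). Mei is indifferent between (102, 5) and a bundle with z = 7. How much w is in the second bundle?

U(102, 5) = 99.
Set U(w, 7) = 99 and solve.
With z = 7: (7 − 4)^2 = 9, so (w − 3) = 99/9 = 11.
So w = 3 + 11 = 14.
Check: U(14, 7) = 99.

w = 14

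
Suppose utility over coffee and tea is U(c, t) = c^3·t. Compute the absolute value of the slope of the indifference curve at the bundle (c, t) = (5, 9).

MRS = 5.4

MU_c = 3·c^2·t and MU_t = c^3.
MRS = MU_c/MU_t = (3/1)·t/c.
At (5, 9): MRS = 5.4.
That is, one extra unit of c is worth 5.4 units of t at the margin.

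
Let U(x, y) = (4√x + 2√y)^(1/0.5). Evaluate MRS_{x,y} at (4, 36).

For CES with ρ = 0.5, MRS = (4/2)·√(y/x).
At (4, 36): MRS = 6.
So at (4, 36) the consumer would give up 6 units of y for one more unit of x.

MRS = 6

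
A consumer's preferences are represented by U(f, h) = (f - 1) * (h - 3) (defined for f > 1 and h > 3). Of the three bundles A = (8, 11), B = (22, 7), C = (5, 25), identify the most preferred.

Evaluate utility at each bundle:
U(A) = 56.
U(B) = 84.
U(C) = 88.
Highest utility is C, so C ≻ B ≻ A.

Bundle C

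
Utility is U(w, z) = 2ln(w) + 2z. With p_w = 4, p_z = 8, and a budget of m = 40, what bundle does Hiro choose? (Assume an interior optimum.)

MU_w = 2/w, MU_z = 2.
MRS = 2/w ÷ 2.
Tangency: set MRS = p_w/p_z = 4/8 = 0.5.
MRS depends only on w: 1/w = 0.5 ⇒ w* = 1/0.5 = 2.
From the budget, 8·z = 40 − 4·2 = 32, so z* = 4.

w* = 2, z* = 4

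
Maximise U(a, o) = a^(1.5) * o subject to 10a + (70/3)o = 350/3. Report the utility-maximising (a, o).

a* = 7, o* = 2

MU_a = 1.5·√a·o and MU_o = a^(1.5).
MRS = MU_a/MU_o = (1.5)·o/a.
Tangency: set MRS = p_a/p_o = 10/(70/3) = 3/7.
So (1.5)·o/a = 3/7, i.e. o = (2/7)·a.
Substitute into the budget 10·a + (70/3)·o = 350/3: (50/3)·a = 350/3, so a* = 7.
Then o* = (2/7)·7 = 2.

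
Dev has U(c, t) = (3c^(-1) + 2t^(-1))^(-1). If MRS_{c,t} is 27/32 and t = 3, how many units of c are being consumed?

c = 4

For CES with ρ = -1, MRS = (3/2)·(t/c)^2.
Setting (3/2)·(3/c)^2 = 27/32 gives (3/c)^2 = 9/16, so 3/c = 0.75 and c = 4.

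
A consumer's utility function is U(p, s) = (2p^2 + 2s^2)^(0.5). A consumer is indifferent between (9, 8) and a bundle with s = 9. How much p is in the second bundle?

p = 8

U depends on (p, s) only through S = 2p^2 + 2s^2, so equal utility means equal S. At (9, 8): S = 290.
With s = 9: 2·9^2 = 162, so 2p^2 = 290 − 162 = 128, i.e. p^2 = 64.
Hence p = √64 = 8.
Check: U(8, 9) = 17.0294.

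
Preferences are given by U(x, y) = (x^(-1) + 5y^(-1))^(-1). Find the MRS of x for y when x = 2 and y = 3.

For CES with ρ = -1, MRS = (1/5)·(y/x)^2.
At (2, 3): MRS = 0.45.
That is, one extra unit of x is worth 0.45 units of y at the margin.

MRS = 0.45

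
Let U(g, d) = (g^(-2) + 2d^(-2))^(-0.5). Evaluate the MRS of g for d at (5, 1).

For CES with ρ = -2, MRS = (1/2)·(d/g)^3.
At (5, 1): MRS = 1/250.
So at (5, 1) the consumer would give up 1/250 units of d for one more unit of g.

MRS = 1/250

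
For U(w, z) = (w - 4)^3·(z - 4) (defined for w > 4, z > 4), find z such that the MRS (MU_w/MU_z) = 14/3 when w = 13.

MU_w = 3·(w−4)^2·(z−4), MU_z = (w−4)^3.
MRS = (3/1)·(z−4)/(w−4).
Substitute w = 13: MRS = (z − 4)/3. Setting this equal to 14/3 gives z − 4 = (14/3)·3 = 14, so z = 18.

z = 18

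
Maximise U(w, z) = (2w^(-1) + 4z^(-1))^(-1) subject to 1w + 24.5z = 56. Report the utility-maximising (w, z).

w* = 7, z* = 2

For CES with ρ = -1, MRS = (2/4)·(z/w)^2.
Tangency: set MRS = p_w/p_z = 1/24.5 = 2/49.
So (z/w)^2 = 4/49; taking the square root, z/w = 2/7, i.e. z = (2/7)·w.
Substitute into the budget 1·w + 24.5·z = 56: 8·w = 56, so w* = 7 and z* = (2/7)·7 = 2.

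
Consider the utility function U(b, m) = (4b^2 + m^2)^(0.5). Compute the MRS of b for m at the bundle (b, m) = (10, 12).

For CES with ρ = 2, MRS = (4/1)·(m/b)^(-1).
At (10, 12): MRS = 10/3.
So at (10, 12) the consumer would give up 10/3 units of m for one more unit of b.

MRS = 10/3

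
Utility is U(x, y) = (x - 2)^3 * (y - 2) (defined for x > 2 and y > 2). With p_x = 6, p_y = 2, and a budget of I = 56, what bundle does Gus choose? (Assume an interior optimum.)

x* = 7, y* = 7

MU_x = 3·(x−2)^2·(y−2), MU_y = (x−2)^3.
MRS = (3/1)·(y−2)/(x−2).
Tangency: set MRS = p_x/p_y = 6/2 = 3.
So (3/1)·(y − 2)/(x − 2) = 3, i.e. (y − 2) = (x − 2).
Rewrite the budget in excess-of-subsistence terms: 6·(x − 2) + 2·(y − 2) = 56 − 6·2 − 2·2 = 40.
Substituting, 8·(x − 2) = 40, so x − 2 = 5 and x* = 7.
Then y − 2 = 5, so y* = 7.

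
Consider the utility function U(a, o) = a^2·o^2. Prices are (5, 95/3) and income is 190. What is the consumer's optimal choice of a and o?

a* = 19, o* = 3

MU_a = 2·a·o^2 and MU_o = 2·a^2·o.
MRS = MU_a/MU_o = o/a.
Tangency: set MRS = p_a/p_o = 5/(95/3) = 3/19.
So o/a = 3/19, i.e. o = (3/19)·a.
Substitute into the budget 5·a + (95/3)·o = 190: 10·a = 190, so a* = 19.
Then o* = (3/19)·19 = 3.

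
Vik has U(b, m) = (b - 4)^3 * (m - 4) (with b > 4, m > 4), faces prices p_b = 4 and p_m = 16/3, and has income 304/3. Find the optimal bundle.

MU_b = 3·(b−4)^2·(m−4), MU_m = (b−4)^3.
MRS = (3/1)·(m−4)/(b−4).
Tangency: set MRS = p_b/p_m = 4/(16/3) = 0.75.
So (3/1)·(m − 4)/(b − 4) = 0.75, i.e. (m − 4) = 0.25·(b − 4).
Rewrite the budget in excess-of-subsistence terms: 4·(b − 4) + (16/3)·(m − 4) = 304/3 − 4·4 − (16/3)·4 = 64.
Substituting, (16/3)·(b − 4) = 64, so b − 4 = 12 and b* = 16.
Then m − 4 = 0.25·12 = 3, so m* = 7.

b* = 16, m* = 7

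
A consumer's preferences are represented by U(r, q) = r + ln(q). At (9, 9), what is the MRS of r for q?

MU_r = 1, MU_q = 1/q.
MRS = 1 ÷ (1/q).
At (9, 9): MRS = 9.
So at (9, 9) the consumer would give up 9 units of q for one more unit of r.

MRS = 9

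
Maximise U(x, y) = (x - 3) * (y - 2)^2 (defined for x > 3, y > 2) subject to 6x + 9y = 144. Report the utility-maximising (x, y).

MU_x = (y−2)^2, MU_y = 2·(x−3)·(y−2).
MRS = (1/2)·(y−2)/(x−3).
Tangency: set MRS = p_x/p_y = 6/9 = 2/3.
So (1/2)·(y − 2)/(x − 3) = 2/3, i.e. (y − 2) = (4/3)·(x − 3).
Rewrite the budget in excess-of-subsistence terms: 6·(x − 3) + 9·(y − 2) = 144 − 6·3 − 9·2 = 108.
Substituting, 18·(x − 3) = 108, so x − 3 = 6 and x* = 9.
Then y − 2 = (4/3)·6 = 8, so y* = 10.

x* = 9, y* = 10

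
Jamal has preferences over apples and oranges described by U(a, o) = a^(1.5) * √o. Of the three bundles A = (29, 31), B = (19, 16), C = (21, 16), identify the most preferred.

Bundle A

Evaluate utility at each bundle:
U(A) = 869.517.
U(B) = 331.276.
U(C) = 384.936.
Highest utility is A, so A ≻ C ≻ B.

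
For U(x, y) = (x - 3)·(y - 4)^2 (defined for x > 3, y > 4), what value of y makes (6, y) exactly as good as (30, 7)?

y = 13

U(30, 7) = 243.
Set U(6, y) = 243 and solve.
With x = 6: (6 − 3) = 3, so (y − 4)^2 = 243/3 = 81.
Taking the square root (with y > 4): y − 4 = 9, so y = 13.
Check: U(6, 13) = 243.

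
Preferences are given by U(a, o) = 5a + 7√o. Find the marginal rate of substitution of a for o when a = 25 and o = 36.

MU_a = 5, MU_o = 7/(2√o).
MRS = 5 ÷ (7/(2√o)).
At (25, 36): MRS = 60/7.
That is, one extra unit of a is worth 60/7 units of o at the margin.

MRS = 60/7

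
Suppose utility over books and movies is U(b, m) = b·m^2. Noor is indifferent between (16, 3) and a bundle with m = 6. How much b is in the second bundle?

U(16, 3) = 144.
Set U(b, 6) = 144 and solve.
With m = 6: 6^2 = 36, so b = 144/36 = 4.
Check: U(4, 6) = 144.

b = 4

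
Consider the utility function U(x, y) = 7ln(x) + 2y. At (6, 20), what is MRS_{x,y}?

MU_x = 7/x, MU_y = 2.
MRS = 7/x ÷ 2.
At (6, 20): MRS = 7/12.
So at (6, 20) the consumer would give up 7/12 units of y for one more unit of x.

MRS = 7/12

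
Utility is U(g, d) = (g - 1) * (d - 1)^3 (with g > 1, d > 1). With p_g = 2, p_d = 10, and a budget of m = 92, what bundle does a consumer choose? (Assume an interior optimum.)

MU_g = (d−1)^3, MU_d = 3·(g−1)·(d−1)^2.
MRS = (1/3)·(d−1)/(g−1).
Tangency: set MRS = p_g/p_d = 2/10 = 0.2.
So (1/3)·(d − 1)/(g − 1) = 0.2, i.e. (d − 1) = 0.6·(g − 1).
Rewrite the budget in excess-of-subsistence terms: 2·(g − 1) + 10·(d − 1) = 92 − 2·1 − 10·1 = 80.
Substituting, 8·(g − 1) = 80, so g − 1 = 10 and g* = 11.
Then d − 1 = 0.6·10 = 6, so d* = 7.

g* = 11, d* = 7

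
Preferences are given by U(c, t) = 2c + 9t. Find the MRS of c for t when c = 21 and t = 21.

MRS = 2/9

MU_c = 2, MU_t = 9, so MRS = 2/9 at every bundle.
At (21, 21): MRS = 2/9.
So at (21, 21) the consumer would give up 2/9 units of t for one more unit of c.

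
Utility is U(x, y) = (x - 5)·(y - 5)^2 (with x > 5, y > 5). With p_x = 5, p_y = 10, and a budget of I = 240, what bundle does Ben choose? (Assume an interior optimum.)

MU_x = (y−5)^2, MU_y = 2·(x−5)·(y−5).
MRS = (1/2)·(y−5)/(x−5).
Tangency: set MRS = p_x/p_y = 5/10 = 0.5.
So (1/2)·(y − 5)/(x − 5) = 0.5, i.e. (y − 5) = (x − 5).
Rewrite the budget in excess-of-subsistence terms: 5·(x − 5) + 10·(y − 5) = 240 − 5·5 − 10·5 = 165.
Substituting, 15·(x − 5) = 165, so x − 5 = 11 and x* = 16.
Then y − 5 = 11, so y* = 16.

x* = 16, y* = 16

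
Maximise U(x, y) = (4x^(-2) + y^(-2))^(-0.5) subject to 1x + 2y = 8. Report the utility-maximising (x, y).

For CES with ρ = -2, MRS = (4/1)·(y/x)^3.
Tangency: set MRS = p_x/p_y = 1/2 = 0.5.
So (y/x)^3 = 0.125; taking the cube root, y/x = 0.5, i.e. y = 0.5·x.
Substitute into the budget 1·x + 2·y = 8: 2·x = 8, so x* = 4 and y* = 0.5·4 = 2.

x* = 4, y* = 2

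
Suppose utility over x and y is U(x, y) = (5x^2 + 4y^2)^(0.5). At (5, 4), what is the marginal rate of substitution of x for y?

MRS = 25/16

For CES with ρ = 2, MRS = (5/4)·(y/x)^(-1).
At (5, 4): MRS = 25/16.
The indifference curve has slope −25/16 at this bundle.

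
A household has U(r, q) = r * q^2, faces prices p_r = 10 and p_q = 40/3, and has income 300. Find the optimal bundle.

r* = 10, q* = 15

MU_r = q^2 and MU_q = 2·r·q.
MRS = MU_r/MU_q = (1/2)·q/r.
Tangency: set MRS = p_r/p_q = 10/(40/3) = 0.75.
So (1/2)·q/r = 0.75, i.e. q = 1.5·r.
Substitute into the budget 10·r + (40/3)·q = 300: 30·r = 300, so r* = 10.
Then q* = 1.5·10 = 15.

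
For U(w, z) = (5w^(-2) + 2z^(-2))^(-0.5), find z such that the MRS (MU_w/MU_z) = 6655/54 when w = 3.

For CES with ρ = -2, MRS = (5/2)·(z/w)^3.
Setting (5/2)·(z/3)^3 = 6655/54 gives (z/3)^3 = 1331/27, so z/3 = 11/3 and z = 11.

z = 11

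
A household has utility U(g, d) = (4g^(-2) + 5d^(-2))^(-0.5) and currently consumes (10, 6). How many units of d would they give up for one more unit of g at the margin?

MRS = 108/625

For CES with ρ = -2, MRS = (4/5)·(d/g)^3.
At (10, 6): MRS = 108/625.
The indifference curve has slope −108/625 at this bundle.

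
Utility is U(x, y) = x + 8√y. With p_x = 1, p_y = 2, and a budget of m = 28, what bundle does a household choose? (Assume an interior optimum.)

MU_x = 1, MU_y = 8/(2√y).
MRS = 1 ÷ (8/(2√y)).
Tangency: set MRS = p_x/p_y = 1/2 = 0.5.
MRS depends only on y: 0.25·√y = 0.5 ⇒ √y = 0.5/0.25 = 2 ⇒ y* = 4.
From the budget, 1·x = 28 − 2·4 = 20, so x* = 20.

x* = 20, y* = 4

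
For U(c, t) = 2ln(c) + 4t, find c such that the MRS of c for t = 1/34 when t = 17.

MU_c = 2/c, MU_t = 4.
MRS = 2/c ÷ 4.
MRS depends only on c: 0.5/c = 1/34 ⇒ c = 0.5/(1/34) = 17.

c = 17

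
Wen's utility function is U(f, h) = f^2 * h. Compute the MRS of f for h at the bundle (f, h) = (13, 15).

MU_f = 2·f·h and MU_h = f^2.
MRS = MU_f/MU_h = (2/1)·h/f.
At (13, 15): MRS = 30/13.
The indifference curve has slope −30/13 at this bundle.

MRS = 30/13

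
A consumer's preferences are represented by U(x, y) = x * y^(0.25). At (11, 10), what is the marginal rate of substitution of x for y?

MRS = 40/11

MU_x = y^(0.25) and MU_y = 0.25·x·y^(-0.75).
MRS = MU_x/MU_y = (4)·y/x.
At (11, 10): MRS = 40/11.
So at (11, 10) the consumer would give up 40/11 units of y for one more unit of x.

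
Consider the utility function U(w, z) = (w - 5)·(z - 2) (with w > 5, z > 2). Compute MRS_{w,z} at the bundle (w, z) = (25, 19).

MU_w = (z−2), MU_z = (w−5).
MRS = (z−2)/(w−5).
At (25, 19): MRS = 0.85.
That is, one extra unit of w is worth 0.85 units of z at the margin.

MRS = 0.85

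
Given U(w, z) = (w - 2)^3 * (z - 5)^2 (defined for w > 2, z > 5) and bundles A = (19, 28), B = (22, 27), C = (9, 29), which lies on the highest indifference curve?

Evaluate utility at each bundle:
U(A) = 2598977.
U(B) = 3872000.
U(C) = 197568.
Highest utility is B, so B ≻ A ≻ C.

Bundle B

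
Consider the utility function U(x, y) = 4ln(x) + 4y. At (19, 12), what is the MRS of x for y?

MU_x = 4/x, MU_y = 4.
MRS = 4/x ÷ 4.
At (19, 12): MRS = 1/19.
That is, one extra unit of x is worth 1/19 units of y at the margin.

MRS = 1/19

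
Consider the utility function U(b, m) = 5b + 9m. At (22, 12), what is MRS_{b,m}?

MU_b = 5, MU_m = 9, so MRS = 5/9 at every bundle.
At (22, 12): MRS = 5/9.
So at (22, 12) the consumer would give up 5/9 units of m for one more unit of b.

MRS = 5/9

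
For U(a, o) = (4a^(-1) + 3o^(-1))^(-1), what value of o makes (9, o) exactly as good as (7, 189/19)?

o = 7

U depends on (a, o) only through S = 4a^(-1) + 3o^(-1), so equal utility means equal S. At (7, 189/19): S = 55/63.
With a = 9: 4·9^(-1) = 4/9, so 3o^(-1) = 55/63 − 4/9 = 3/7, i.e. o^(-1) = 1/7.
Hence o = 1/(1/7) = 7.
Check: U(9, 7) = 1.1455.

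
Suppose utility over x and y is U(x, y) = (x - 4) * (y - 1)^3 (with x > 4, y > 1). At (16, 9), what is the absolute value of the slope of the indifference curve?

MRS = 2/9

MU_x = (y−1)^3, MU_y = 3·(x−4)·(y−1)^2.
MRS = (1/3)·(y−1)/(x−4).
At (16, 9): MRS = 2/9.
So at (16, 9) the consumer would give up 2/9 units of y for one more unit of x.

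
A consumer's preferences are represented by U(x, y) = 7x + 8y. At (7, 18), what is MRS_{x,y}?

MU_x = 7, MU_y = 8, so MRS = 7/8 = 0.875 at every bundle.
At (7, 18): MRS = 0.875.
That is, one extra unit of x is worth 0.875 units of y at the margin.

MRS = 0.875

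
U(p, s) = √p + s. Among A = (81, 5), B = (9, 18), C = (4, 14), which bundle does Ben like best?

Bundle B

Evaluate utility at each bundle:
U(A) = 14.000.
U(B) = 21.000.
U(C) = 16.000.
Highest utility is B, so B ≻ C ≻ A.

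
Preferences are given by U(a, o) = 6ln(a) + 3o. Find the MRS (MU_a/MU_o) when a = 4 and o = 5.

MU_a = 6/a, MU_o = 3.
MRS = 6/a ÷ 3.
At (4, 5): MRS = 0.5.
So at (4, 5) the consumer would give up 0.5 units of o for one more unit of a.

MRS = 0.5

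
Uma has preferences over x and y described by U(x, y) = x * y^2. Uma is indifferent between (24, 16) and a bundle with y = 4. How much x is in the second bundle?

U(24, 16) = 6144.
Set U(x, 4) = 6144 and solve.
With y = 4: 4^2 = 16, so x = 6144/16 = 384.
Check: U(384, 4) = 6144.

x = 384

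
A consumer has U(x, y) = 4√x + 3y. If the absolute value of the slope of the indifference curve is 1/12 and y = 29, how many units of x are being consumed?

MU_x = 4/(2√x), MU_y = 3.
MRS = 4/(2√x) ÷ 3.
MRS depends only on x: (2/3)/√x = 1/12 ⇒ √x = (2/3)/(1/12) = 8 ⇒ x = 64.

x = 64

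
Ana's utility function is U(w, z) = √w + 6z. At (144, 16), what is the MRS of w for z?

MU_w = 1/(2√w), MU_z = 6.
MRS = 1/(2√w) ÷ 6.
At (144, 16): MRS = 1/144.
The indifference curve has slope −1/144 at this bundle.

MRS = 1/144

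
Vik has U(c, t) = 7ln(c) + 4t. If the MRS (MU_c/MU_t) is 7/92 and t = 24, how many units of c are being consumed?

MU_c = 7/c, MU_t = 4.
MRS = 7/c ÷ 4.
MRS depends only on c: 1.75/c = 7/92 ⇒ c = 1.75/(7/92) = 23.

c = 23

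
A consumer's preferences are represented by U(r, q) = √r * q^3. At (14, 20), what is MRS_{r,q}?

MRS = 5/21

MU_r = 0.5·r^(-0.5)·q^3 and MU_q = 3·√r·q^2.
MRS = MU_r/MU_q = (1/6)·q/r.
At (14, 20): MRS = 5/21.
The indifference curve has slope −5/21 at this bundle.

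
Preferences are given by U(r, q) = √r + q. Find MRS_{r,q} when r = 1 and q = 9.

MU_r = 1/(2√r), MU_q = 1.
MRS = 1/(2√r) ÷ 1.
At (1, 9): MRS = 0.5.
That is, one extra unit of r is worth 0.5 units of q at the margin.

MRS = 0.5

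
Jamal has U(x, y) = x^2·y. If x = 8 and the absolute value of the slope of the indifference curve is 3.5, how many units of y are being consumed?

MU_x = 2·x·y and MU_y = x^2.
MRS = MU_x/MU_y = (2/1)·y/x.
Substitute x = 8: MRS = y/4. Setting y/4 = 3.5 gives y = 3.5·4 = 14.

y = 14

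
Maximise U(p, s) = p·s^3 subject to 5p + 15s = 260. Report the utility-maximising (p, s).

p* = 13, s* = 13

MU_p = s^3 and MU_s = 3·p·s^2.
MRS = MU_p/MU_s = (1/3)·s/p.
Tangency: set MRS = p_p/p_s = 5/15 = 1/3.
So (1/3)·s/p = 1/3, i.e. s = p.
Substitute into the budget 5·p + 15·s = 260: 20·p = 260, so p* = 13.
Then s* = 13.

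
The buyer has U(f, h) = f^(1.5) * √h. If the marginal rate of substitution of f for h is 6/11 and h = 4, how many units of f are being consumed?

f = 22

MU_f = 1.5·√f·√h and MU_h = 0.5·f^(1.5)·h^(-0.5).
MRS = MU_f/MU_h = (3)·h/f.
Substitute h = 4: MRS = 12/f. Setting 12/f = 6/11 gives f = 12/(6/11) = 22.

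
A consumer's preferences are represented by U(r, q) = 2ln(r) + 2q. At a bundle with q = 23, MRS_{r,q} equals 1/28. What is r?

MU_r = 2/r, MU_q = 2.
MRS = 2/r ÷ 2.
MRS depends only on r: 1/r = 1/28 ⇒ r = 1/(1/28) = 28.

r = 28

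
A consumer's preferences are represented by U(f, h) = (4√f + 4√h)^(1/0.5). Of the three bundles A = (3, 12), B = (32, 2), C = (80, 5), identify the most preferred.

Evaluate utility at each bundle:
U(A) = 432.000.
U(B) = 800.000.
U(C) = 2000.000.
Highest utility is C, so C ≻ B ≻ A.

Bundle C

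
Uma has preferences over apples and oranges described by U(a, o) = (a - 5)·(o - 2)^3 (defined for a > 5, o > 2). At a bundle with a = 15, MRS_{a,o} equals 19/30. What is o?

o = 21

MU_a = (o−2)^3, MU_o = 3·(a−5)·(o−2)^2.
MRS = (1/3)·(o−2)/(a−5).
Substitute a = 15: MRS = (o − 2)/30. Setting this equal to 19/30 gives o − 2 = (19/30)·30 = 19, so o = 21.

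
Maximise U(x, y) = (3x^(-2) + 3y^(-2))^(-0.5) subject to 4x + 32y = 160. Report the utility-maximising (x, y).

x* = 8, y* = 4

For CES with ρ = -2, MRS = (y/x)^3.
Tangency: set MRS = p_x/p_y = 4/32 = 0.125.
So (y/x)^3 = 0.125; taking the cube root, y/x = 0.5, i.e. y = 0.5·x.
Substitute into the budget 4·x + 32·y = 160: 20·x = 160, so x* = 8 and y* = 0.5·8 = 4.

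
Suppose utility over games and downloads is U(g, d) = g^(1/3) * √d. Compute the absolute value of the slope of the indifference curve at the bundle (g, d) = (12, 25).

MRS = 25/18

MU_g = 1/3·g^(-2/3)·√d and MU_d = 0.5·g^(1/3)·d^(-0.5).
MRS = MU_g/MU_d = (2/3)·d/g.
At (12, 25): MRS = 25/18.
So at (12, 25) the consumer would give up 25/18 units of d for one more unit of g.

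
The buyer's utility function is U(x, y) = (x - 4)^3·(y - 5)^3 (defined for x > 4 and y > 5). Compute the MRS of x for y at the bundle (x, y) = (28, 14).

MU_x = 3·(x−4)^2·(y−5)^3, MU_y = 3·(x−4)^3·(y−5)^2.
MRS = (y−5)/(x−4).
At (28, 14): MRS = 0.375.
That is, one extra unit of x is worth 0.375 units of y at the margin.

MRS = 0.375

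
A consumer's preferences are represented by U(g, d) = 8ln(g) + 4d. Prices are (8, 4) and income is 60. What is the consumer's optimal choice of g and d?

g* = 1, d* = 13

MU_g = 8/g, MU_d = 4.
MRS = 8/g ÷ 4.
Tangency: set MRS = p_g/p_d = 8/4 = 2.
MRS depends only on g: 2/g = 2 ⇒ g* = 2/2 = 1.
From the budget, 4·d = 60 − 8·1 = 52, so d* = 13.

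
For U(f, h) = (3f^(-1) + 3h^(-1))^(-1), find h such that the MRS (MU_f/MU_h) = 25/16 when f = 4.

h = 5

For CES with ρ = -1, MRS = (h/f)^2.
Setting (h/4)^2 = 25/16 gives h/4 = 1.25 and h = 5.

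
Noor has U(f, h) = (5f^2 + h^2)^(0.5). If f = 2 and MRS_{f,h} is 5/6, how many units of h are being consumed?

For CES with ρ = 2, MRS = (5/1)·(h/f)^(-1).
Setting (5/1)·(h/2)^(-1) = 5/6 gives (h/2)^(-1) = 1/6, so h/2 = 6 and h = 12.

h = 12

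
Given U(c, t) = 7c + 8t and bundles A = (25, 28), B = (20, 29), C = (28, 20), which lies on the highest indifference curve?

Evaluate utility at each bundle:
U(A) = 399.
U(B) = 372.
U(C) = 356.
Highest utility is A, so A ≻ B ≻ C.

Bundle A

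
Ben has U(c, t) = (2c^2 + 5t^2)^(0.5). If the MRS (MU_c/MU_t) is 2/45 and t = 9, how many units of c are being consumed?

For CES with ρ = 2, MRS = (2/5)·(t/c)^(-1).
Setting (2/5)·(9/c)^(-1) = 2/45 gives (9/c)^(-1) = 1/9, so 9/c = 9 and c = 1.

c = 1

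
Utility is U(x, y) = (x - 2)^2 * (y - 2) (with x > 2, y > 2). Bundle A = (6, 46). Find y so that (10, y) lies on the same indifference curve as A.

U(6, 46) = 704.
Set U(10, y) = 704 and solve.
With x = 10: (10 − 2)^2 = 64, so (y − 2) = 704/64 = 11.
So y = 2 + 11 = 13.
Check: U(10, 13) = 704.

y = 13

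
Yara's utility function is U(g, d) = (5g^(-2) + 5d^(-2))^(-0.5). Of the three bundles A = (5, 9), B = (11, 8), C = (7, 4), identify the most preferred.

Evaluate utility at each bundle:
U(A) = 1.955.
U(B) = 2.893.
U(C) = 1.553.
Highest utility is B, so B ≻ A ≻ C.

Bundle B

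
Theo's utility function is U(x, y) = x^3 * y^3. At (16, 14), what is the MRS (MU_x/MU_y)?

MU_x = 3·x^2·y^3 and MU_y = 3·x^3·y^2.
MRS = MU_x/MU_y = y/x.
At (16, 14): MRS = 0.875.
So at (16, 14) the consumer would give up 0.875 units of y for one more unit of x.

MRS = 0.875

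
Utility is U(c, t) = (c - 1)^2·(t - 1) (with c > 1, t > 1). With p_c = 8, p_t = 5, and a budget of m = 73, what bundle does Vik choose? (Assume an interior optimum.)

MU_c = 2·(c−1)·(t−1), MU_t = (c−1)^2.
MRS = (2/1)·(t−1)/(c−1).
Tangency: set MRS = p_c/p_t = 8/5 = 1.6.
So (2/1)·(t − 1)/(c − 1) = 1.6, i.e. (t − 1) = 0.8·(c − 1).
Rewrite the budget in excess-of-subsistence terms: 8·(c − 1) + 5·(t − 1) = 73 − 8·1 − 5·1 = 60.
Substituting, 12·(c − 1) = 60, so c − 1 = 5 and c* = 6.
Then t − 1 = 0.8·5 = 4, so t* = 5.

c* = 6, t* = 5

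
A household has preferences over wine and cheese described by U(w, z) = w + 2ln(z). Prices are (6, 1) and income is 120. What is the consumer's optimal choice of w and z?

w* = 18, z* = 12

MU_w = 1, MU_z = 2/z.
MRS = 1 ÷ (2/z).
Tangency: set MRS = p_w/p_z = 6/1 = 6.
MRS depends only on z: 0.5·z = 6 ⇒ z* = 6/0.5 = 12.
From the budget, 6·w = 120 − 1·12 = 108, so w* = 18.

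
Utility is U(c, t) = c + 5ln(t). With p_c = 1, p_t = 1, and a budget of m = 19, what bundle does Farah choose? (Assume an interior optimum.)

c* = 14, t* = 5

MU_c = 1, MU_t = 5/t.
MRS = 1 ÷ (5/t).
Tangency: set MRS = p_c/p_t = 1/1 = 1.
MRS depends only on t: 0.2·t = 1 ⇒ t* = 1/0.2 = 5.
From the budget, 1·c = 19 − 1·5 = 14, so c* = 14.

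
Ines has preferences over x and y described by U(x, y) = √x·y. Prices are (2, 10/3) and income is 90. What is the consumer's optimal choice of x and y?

x* = 15, y* = 18

MU_x = 0.5·x^(-0.5)·y and MU_y = √x.
MRS = MU_x/MU_y = (0.5)·y/x.
Tangency: set MRS = p_x/p_y = 2/(10/3) = 0.6.
So (0.5)·y/x = 0.6, i.e. y = 1.2·x.
Substitute into the budget 2·x + (10/3)·y = 90: 6·x = 90, so x* = 15.
Then y* = 1.2·15 = 18.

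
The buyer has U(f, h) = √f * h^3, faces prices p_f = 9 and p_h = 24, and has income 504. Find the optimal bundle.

f* = 8, h* = 18

MU_f = 0.5·f^(-0.5)·h^3 and MU_h = 3·√f·h^2.
MRS = MU_f/MU_h = (1/6)·h/f.
Tangency: set MRS = p_f/p_h = 9/24 = 0.375.
So (1/6)·h/f = 0.375, i.e. h = 2.25·f.
Substitute into the budget 9·f + 24·h = 504: 63·f = 504, so f* = 8.
Then h* = 2.25·8 = 18.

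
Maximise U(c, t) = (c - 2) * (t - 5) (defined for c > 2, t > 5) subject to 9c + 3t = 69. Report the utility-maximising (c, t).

MU_c = (t−5), MU_t = (c−2).
MRS = (t−5)/(c−2).
Tangency: set MRS = p_c/p_t = 9/3 = 3.
So (t − 5)/(c − 2) = 3, i.e. (t − 5) = 3·(c − 2).
Rewrite the budget in excess-of-subsistence terms: 9·(c − 2) + 3·(t − 5) = 69 − 9·2 − 3·5 = 36.
Substituting, 18·(c − 2) = 36, so c − 2 = 2 and c* = 4.
Then t − 5 = 3·2 = 6, so t* = 11.

c* = 4, t* = 11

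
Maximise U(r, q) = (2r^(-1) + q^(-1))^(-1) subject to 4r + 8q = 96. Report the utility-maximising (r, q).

r* = 12, q* = 6

For CES with ρ = -1, MRS = (2/1)·(q/r)^2.
Tangency: set MRS = p_r/p_q = 4/8 = 0.5.
So (q/r)^2 = 0.25; taking the square root, q/r = 0.5, i.e. q = 0.5·r.
Substitute into the budget 4·r + 8·q = 96: 8·r = 96, so r* = 12 and q* = 0.5·12 = 6.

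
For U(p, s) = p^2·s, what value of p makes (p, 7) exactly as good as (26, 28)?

p = 52

U(26, 28) = 18928.
Set U(p, 7) = 18928 and solve.
With s = 7: p^2 = 18928/7 = 2704; taking the square root, p = 52.
Check: U(52, 7) = 18928.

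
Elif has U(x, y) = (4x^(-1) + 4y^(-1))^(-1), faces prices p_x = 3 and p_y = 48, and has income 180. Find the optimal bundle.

For CES with ρ = -1, MRS = (y/x)^2.
Tangency: set MRS = p_x/p_y = 3/48 = 1/16.
So (y/x)^2 = 1/16; taking the square root, y/x = 0.25, i.e. y = 0.25·x.
Substitute into the budget 3·x + 48·y = 180: 15·x = 180, so x* = 12 and y* = 0.25·12 = 3.

x* = 12, y* = 3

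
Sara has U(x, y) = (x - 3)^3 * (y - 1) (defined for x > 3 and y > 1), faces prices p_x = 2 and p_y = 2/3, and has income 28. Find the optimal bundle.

MU_x = 3·(x−3)^2·(y−1), MU_y = (x−3)^3.
MRS = (3/1)·(y−1)/(x−3).
Tangency: set MRS = p_x/p_y = 2/(2/3) = 3.
So (3/1)·(y − 1)/(x − 3) = 3, i.e. (y − 1) = (x − 3).
Rewrite the budget in excess-of-subsistence terms: 2·(x − 3) + (2/3)·(y − 1) = 28 − 2·3 − (2/3)·1 = 64/3.
Substituting, (8/3)·(x − 3) = 64/3, so x − 3 = 8 and x* = 11.
Then y − 1 = 8, so y* = 9.

x* = 11, y* = 9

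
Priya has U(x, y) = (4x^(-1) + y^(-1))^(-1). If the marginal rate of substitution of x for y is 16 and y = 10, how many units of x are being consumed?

x = 5

For CES with ρ = -1, MRS = (4/1)·(y/x)^2.
Setting (4/1)·(10/x)^2 = 16 gives (10/x)^2 = 4, so 10/x = 2 and x = 5.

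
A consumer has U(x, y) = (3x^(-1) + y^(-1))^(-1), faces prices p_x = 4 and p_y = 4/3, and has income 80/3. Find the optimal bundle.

For CES with ρ = -1, MRS = (3/1)·(y/x)^2.
Tangency: set MRS = p_x/p_y = 4/(4/3) = 3.
So (y/x)^2 = 1; taking the square root, y/x = 1, i.e. y = x.
Substitute into the budget 4·x + (4/3)·y = 80/3: (16/3)·x = 80/3, so x* = 5 and y* = 5.

x* = 5, y* = 5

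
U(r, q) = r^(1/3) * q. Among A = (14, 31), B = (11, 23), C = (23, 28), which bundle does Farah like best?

Evaluate utility at each bundle:
U(A) = 74.714.
U(B) = 51.152.
U(C) = 79.628.
Highest utility is C, so C ≻ A ≻ B.

Bundle C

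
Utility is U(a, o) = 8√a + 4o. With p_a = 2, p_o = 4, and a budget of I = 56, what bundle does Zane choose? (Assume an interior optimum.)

a* = 4, o* = 12

MU_a = 8/(2√a), MU_o = 4.
MRS = 8/(2√a) ÷ 4.
Tangency: set MRS = p_a/p_o = 2/4 = 0.5.
MRS depends only on a: 1/√a = 0.5 ⇒ √a = 1/0.5 = 2 ⇒ a* = 4.
From the budget, 4·o = 56 − 2·4 = 48, so o* = 12.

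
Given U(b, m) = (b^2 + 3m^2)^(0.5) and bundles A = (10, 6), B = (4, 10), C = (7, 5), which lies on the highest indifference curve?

Bundle B

Evaluate utility at each bundle:
U(A) = 14.422.
U(B) = 17.776.
U(C) = 11.136.
Highest utility is B, so B ≻ A ≻ C.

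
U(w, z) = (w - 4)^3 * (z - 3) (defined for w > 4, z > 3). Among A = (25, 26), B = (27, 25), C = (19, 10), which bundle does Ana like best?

Evaluate utility at each bundle:
U(A) = 213003.
U(B) = 267674.
U(C) = 23625.
Highest utility is B, so B ≻ A ≻ C.

Bundle B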